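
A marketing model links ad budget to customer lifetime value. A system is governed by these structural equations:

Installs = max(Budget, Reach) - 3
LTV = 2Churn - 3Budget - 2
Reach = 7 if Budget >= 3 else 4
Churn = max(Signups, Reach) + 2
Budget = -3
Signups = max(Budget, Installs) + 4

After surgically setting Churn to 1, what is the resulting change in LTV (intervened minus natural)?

-12

The intervention breaks the incoming arrows to Churn: Churn = max(Signups, Reach) + 2 no longer applies, and Churn = 1.
LTV = 2Churn - 3Budget - 2  [with Churn=1, Budget=-3]  = 9
Without intervention: Reach = 7 if Budget >= 3 else 4  [with Budget=-3]  = 4; Installs = max(Budget, Reach) - 3  [with Budget=-3, Reach=4]  = 1; Signups = max(Budget, Installs) + 4  [with Budget=-3, Installs=1]  = 5; Churn = max(Signups, Reach) + 2  [with Signups=5, Reach=4]  = 7; LTV = 2Churn - 3Budget - 2  [with Churn=7, Budget=-3]  = 21.
Change = 9 − 21 = -12.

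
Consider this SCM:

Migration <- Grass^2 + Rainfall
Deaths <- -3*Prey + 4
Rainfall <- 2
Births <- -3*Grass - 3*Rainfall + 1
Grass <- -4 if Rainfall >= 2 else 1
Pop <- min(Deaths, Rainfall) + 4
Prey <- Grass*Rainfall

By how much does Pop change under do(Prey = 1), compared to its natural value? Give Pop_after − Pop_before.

-1

The intervention breaks the incoming arrows to Prey: Prey <- Grass*Rainfall no longer applies, and Prey = 1.
Deaths = -3*Prey + 4  [with Prey=1]  = 1
Pop = min(Deaths, Rainfall) + 4  [with Deaths=1, Rainfall=2]  = 5
Without intervention: Grass = -4 if Rainfall >= 2 else 1  [with Rainfall=2]  = -4; Prey = Grass*Rainfall  [with Grass=-4, Rainfall=2]  = -8; Deaths = -3*Prey + 4  [with Prey=-8]  = 28; Pop = min(Deaths, Rainfall) + 4  [with Deaths=28, Rainfall=2]  = 6.
Change = 5 − 6 = -1.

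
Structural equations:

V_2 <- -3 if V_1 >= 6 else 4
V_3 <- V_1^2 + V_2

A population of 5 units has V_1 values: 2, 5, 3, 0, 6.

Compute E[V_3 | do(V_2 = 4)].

18.8

Every unit gets V_2=4 under the intervention. V_3 values become 8, 29, 13, 4, 40; E[V_3|do(V_2=4)] = 18.8.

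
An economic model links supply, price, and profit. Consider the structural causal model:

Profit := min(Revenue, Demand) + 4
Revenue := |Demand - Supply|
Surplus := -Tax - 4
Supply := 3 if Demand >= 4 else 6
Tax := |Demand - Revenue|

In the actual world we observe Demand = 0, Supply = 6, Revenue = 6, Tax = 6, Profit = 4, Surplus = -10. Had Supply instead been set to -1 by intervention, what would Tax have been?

Under do(Supply=-1), the mechanism Supply := 3 if Demand >= 4 else 6 is discarded; Supply is fixed at -1.
Revenue = |Demand - Supply|  [with Demand=0, Supply=-1]  = 1
Tax = |Demand - Revenue|  [with Demand=0, Revenue=1]  = 1

1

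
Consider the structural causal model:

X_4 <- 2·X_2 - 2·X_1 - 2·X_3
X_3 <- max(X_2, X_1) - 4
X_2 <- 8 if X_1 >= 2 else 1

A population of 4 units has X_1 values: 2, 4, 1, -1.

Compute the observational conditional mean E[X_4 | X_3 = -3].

8

E[X_4|X_3=-3] averages over only the 2 units with X_3=-3 (X_1 = 1, -1): X_4 = 6, 10, mean 8.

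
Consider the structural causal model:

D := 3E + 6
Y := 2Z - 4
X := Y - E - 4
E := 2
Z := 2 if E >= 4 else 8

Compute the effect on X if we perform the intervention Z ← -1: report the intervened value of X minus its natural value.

do(Z=-1) replaces the equation Z := 2 if E >= 4 else 8 with the constant Z = -1.
Y = 2Z - 4  [with Z=-1]  = -6
X = Y - E - 4  [with Y=-6, E=2]  = -12
Without intervention: Z = 2 if E >= 4 else 8  [with E=2]  = 8; Y = 2Z - 4  [with Z=8]  = 12; X = Y - E - 4  [with Y=12, E=2]  = 6.
Change = -12 − 6 = -18.

-18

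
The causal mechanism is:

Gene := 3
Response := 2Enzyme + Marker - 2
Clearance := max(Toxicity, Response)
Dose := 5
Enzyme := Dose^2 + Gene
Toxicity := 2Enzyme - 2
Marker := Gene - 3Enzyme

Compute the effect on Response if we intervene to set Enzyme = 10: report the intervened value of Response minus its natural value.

18

do(Enzyme=10) replaces the equation Enzyme := Dose^2 + Gene with the constant Enzyme = 10.
Marker = Gene - 3Enzyme  [with Gene=3, Enzyme=10]  = -27
Response = 2Enzyme + Marker - 2  [with Enzyme=10, Marker=-27]  = -9
Without intervention: Enzyme = Dose^2 + Gene  [with Dose=5, Gene=3]  = 28; Marker = Gene - 3Enzyme  [with Gene=3, Enzyme=28]  = -81; Response = 2Enzyme + Marker - 2  [with Enzyme=28, Marker=-81]  = -27.
Change = -9 − (-27) = 18.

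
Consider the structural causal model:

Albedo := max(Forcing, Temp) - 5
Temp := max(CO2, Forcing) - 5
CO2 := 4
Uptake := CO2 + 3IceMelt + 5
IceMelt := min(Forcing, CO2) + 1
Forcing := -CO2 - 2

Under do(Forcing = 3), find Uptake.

21

Under do(Forcing=3), the mechanism Forcing := -CO2 - 2 is discarded; Forcing is fixed at 3.
IceMelt = min(Forcing, CO2) + 1  [with Forcing=3, CO2=4]  = 4
Uptake = CO2 + 3IceMelt + 5  [with CO2=4, IceMelt=4]  = 21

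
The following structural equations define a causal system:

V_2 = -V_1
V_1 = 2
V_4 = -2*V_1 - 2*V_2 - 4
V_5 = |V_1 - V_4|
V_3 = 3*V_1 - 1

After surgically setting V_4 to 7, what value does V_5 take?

5

Intervening sets V_4 = 7 and removes its equation (V_4 = -2*V_1 - 2*V_2 - 4).
V_5 = |V_1 - V_4|  [with V_1=2, V_4=7]  = 5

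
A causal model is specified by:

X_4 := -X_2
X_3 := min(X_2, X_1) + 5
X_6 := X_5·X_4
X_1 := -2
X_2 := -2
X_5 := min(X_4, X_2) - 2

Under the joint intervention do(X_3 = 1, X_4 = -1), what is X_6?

4

Setting X_3 = 1, X_4 = -1 by intervention discards those variables' equations.
X_5 = min(X_4, X_2) - 2  [with X_4=-1, X_2=-2]  = -4
X_6 = X_5·X_4  [with X_5=-4, X_4=-1]  = 4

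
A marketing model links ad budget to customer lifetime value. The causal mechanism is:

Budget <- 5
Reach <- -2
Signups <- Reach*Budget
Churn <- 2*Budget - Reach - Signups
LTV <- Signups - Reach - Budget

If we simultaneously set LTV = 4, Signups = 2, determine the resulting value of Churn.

10

Under do(LTV = 4, Signups = 2), each intervened variable's structural equation is replaced by its fixed value.
Churn = 2*Budget - Reach - Signups  [with Budget=5, Reach=-2, Signups=2]  = 10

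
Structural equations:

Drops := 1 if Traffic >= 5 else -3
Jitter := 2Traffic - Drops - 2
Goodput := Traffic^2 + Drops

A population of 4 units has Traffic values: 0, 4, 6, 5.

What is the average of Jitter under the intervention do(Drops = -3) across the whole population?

8.5

Every unit gets Drops=-3 under the intervention. Jitter values become 1, 9, 13, 11; E[Jitter|do(Drops=-3)] = 8.5.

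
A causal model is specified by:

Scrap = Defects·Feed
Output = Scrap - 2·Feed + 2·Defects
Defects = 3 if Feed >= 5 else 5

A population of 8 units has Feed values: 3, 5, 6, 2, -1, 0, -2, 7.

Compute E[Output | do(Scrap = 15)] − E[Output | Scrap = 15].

do(Scrap=15) breaks Scrap's dependence on Feed. With Scrap=15 fixed, Output across the units is 19, 11, 9, 21, 27, 25, 29, 7, mean 18.5.
E[Output|Scrap=15] averages over only the 2 units with Scrap=15 (Feed = 3, 5): Output = 19, 11, mean 15.
Difference = 18.5 − 15 = 3.5.

3.5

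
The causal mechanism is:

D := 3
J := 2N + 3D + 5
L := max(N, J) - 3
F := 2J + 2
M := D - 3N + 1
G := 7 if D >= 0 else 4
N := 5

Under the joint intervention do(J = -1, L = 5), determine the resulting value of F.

0

Setting J = -1, L = 5 by intervention discards those variables' equations.
F = 2J + 2  [with J=-1]  = 0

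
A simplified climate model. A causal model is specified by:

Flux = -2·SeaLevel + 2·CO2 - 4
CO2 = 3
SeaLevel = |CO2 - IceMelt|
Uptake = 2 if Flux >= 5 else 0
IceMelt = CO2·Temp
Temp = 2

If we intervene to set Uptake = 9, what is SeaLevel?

do(Uptake=9) replaces the equation Uptake = 2 if Flux >= 5 else 0 with the constant Uptake = 9.
No directed path runs from Uptake to SeaLevel, so SeaLevel keeps its natural value.
IceMelt = CO2·Temp  [with CO2=3, Temp=2]  = 6
SeaLevel = |CO2 - IceMelt|  [with CO2=3, IceMelt=6]  = 3

3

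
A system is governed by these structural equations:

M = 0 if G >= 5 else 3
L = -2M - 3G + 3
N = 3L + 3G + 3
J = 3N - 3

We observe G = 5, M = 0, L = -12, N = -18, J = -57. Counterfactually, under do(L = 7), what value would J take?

114

do(L=7) replaces the equation L = -2M - 3G + 3 with the constant L = 7.
N = 3L + 3G + 3  [with L=7, G=5]  = 39
J = 3N - 3  [with N=39]  = 114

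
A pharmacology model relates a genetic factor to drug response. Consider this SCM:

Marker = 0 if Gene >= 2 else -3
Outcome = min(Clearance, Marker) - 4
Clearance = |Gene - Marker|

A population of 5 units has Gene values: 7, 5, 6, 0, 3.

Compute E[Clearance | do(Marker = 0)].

4.2

Every unit gets Marker=0 under the intervention. Clearance values become 7, 5, 6, 0, 3; E[Clearance|do(Marker=0)] = 4.2.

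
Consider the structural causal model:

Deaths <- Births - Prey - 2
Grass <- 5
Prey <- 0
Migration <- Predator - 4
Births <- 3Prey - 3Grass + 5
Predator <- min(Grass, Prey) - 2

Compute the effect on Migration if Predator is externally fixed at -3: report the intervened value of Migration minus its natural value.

-1

The intervention breaks the incoming arrows to Predator: Predator <- min(Grass, Prey) - 2 no longer applies, and Predator = -3.
Migration = Predator - 4  [with Predator=-3]  = -7
Without intervention: Predator = min(Grass, Prey) - 2  [with Grass=5, Prey=0]  = -2; Migration = Predator - 4  [with Predator=-2]  = -6.
Change = -7 − (-6) = -1.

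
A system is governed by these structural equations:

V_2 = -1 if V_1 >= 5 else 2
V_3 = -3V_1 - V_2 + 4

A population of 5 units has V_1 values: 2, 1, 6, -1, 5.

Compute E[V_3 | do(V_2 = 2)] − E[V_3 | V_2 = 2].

The intervention sets V_2=2 in all 5 units regardless of V_1. Recomputing V_3 per unit gives -4, -1, -16, 5, -13; average -5.8.
Conditioning on V_2=2 selects the 3 unit(s) with V_1 ∈ {2, 1, -1}. Their V_3 values: -4, -1, 5. Mean = 0.
Difference = -5.8 − 0 = -5.8.

-5.8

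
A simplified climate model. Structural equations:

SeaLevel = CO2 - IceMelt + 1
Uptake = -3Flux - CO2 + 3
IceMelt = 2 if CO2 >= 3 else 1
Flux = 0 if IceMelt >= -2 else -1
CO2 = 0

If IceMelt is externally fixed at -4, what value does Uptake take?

6

do(IceMelt=-4) replaces the equation IceMelt = 2 if CO2 >= 3 else 1 with the constant IceMelt = -4.
Flux = 0 if IceMelt >= -2 else -1  [with IceMelt=-4]  = -1
Uptake = -3Flux - CO2 + 3  [with Flux=-1, CO2=0]  = 6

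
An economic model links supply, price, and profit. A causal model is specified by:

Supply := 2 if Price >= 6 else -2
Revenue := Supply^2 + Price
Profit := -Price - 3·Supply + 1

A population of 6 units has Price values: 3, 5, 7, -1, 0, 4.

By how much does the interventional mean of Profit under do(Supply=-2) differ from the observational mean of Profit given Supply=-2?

-0.8

do(Supply=-2) breaks Supply's dependence on Price. With Supply=-2 fixed, Profit across the units is 4, 2, 0, 8, 7, 3, mean 4.
Conditioning on Supply=-2 selects the 5 unit(s) with Price ∈ {3, 5, -1, 0, 4}. Their Profit values: 4, 2, 8, 7, 3. Mean = 4.8.
Difference = 4 − 4.8 = -0.8.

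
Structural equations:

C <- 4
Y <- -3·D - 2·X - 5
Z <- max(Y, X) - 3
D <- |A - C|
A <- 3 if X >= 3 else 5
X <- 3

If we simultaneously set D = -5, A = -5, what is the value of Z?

The joint intervention fixes D = -5, A = -5, removing each variable's own equation.
Y = -3·D - 2·X - 5  [with D=-5, X=3]  = 4
Z = max(Y, X) - 3  [with Y=4, X=3]  = 1

1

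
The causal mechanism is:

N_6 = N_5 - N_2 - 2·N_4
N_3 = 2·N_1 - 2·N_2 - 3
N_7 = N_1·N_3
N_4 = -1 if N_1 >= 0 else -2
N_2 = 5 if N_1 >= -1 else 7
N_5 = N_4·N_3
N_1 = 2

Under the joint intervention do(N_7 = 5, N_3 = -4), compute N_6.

Setting N_7 = 5, N_3 = -4 by intervention discards those variables' equations.
N_2 = 5 if N_1 >= -1 else 7  [with N_1=2]  = 5
N_4 = -1 if N_1 >= 0 else -2  [with N_1=2]  = -1
N_5 = N_4·N_3  [with N_4=-1, N_3=-4]  = 4
N_6 = N_5 - N_2 - 2·N_4  [with N_5=4, N_2=5, N_4=-1]  = 1

1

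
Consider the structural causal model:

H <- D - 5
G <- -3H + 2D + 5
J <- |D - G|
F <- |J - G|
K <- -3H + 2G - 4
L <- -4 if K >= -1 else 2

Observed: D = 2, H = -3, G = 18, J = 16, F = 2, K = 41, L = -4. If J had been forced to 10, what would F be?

8

Intervening sets J = 10 and removes its equation (J <- |D - G|).
H = D - 5  [with D=2]  = -3
G = -3H + 2D + 5  [with H=-3, D=2]  = 18
F = |J - G|  [with J=10, G=18]  = 8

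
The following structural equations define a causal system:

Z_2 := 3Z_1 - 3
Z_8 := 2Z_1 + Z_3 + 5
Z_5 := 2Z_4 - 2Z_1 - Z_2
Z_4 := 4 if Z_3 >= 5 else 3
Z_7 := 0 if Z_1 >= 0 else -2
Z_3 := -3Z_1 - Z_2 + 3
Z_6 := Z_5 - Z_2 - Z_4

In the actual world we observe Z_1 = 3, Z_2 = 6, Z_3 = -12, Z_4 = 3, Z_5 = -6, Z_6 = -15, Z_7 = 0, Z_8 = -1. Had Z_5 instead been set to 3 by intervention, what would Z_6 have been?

The intervention breaks the incoming arrows to Z_5: Z_5 := 2Z_4 - 2Z_1 - Z_2 no longer applies, and Z_5 = 3.
Z_2 = 3Z_1 - 3  [with Z_1=3]  = 6
Z_3 = -3Z_1 - Z_2 + 3  [with Z_1=3, Z_2=6]  = -12
Z_4 = 4 if Z_3 >= 5 else 3  [with Z_3=-12]  = 3
Z_6 = Z_5 - Z_2 - Z_4  [with Z_5=3, Z_2=6, Z_4=3]  = -6

-6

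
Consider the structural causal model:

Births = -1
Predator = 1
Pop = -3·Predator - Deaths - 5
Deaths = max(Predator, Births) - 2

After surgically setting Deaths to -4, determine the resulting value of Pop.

The intervention breaks the incoming arrows to Deaths: Deaths = max(Predator, Births) - 2 no longer applies, and Deaths = -4.
Pop = -3·Predator - Deaths - 5  [with Predator=1, Deaths=-4]  = -4

-4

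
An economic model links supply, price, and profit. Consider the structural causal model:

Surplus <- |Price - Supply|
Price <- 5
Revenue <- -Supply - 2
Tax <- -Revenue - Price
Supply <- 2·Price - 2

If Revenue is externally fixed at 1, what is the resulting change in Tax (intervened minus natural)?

-11

The intervention breaks the incoming arrows to Revenue: Revenue <- -Supply - 2 no longer applies, and Revenue = 1.
Tax = -Revenue - Price  [with Revenue=1, Price=5]  = -6
Without intervention: Supply = 2·Price - 2  [with Price=5]  = 8; Revenue = -Supply - 2  [with Supply=8]  = -10; Tax = -Revenue - Price  [with Revenue=-10, Price=5]  = 5.
Change = -6 − 5 = -11.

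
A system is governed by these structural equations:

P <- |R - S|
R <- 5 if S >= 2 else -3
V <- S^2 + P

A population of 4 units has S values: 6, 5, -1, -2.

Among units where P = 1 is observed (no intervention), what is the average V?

21

Conditioning on P=1 selects the 2 unit(s) with S ∈ {6, -2}. Their V values: 37, 5. Mean = 21.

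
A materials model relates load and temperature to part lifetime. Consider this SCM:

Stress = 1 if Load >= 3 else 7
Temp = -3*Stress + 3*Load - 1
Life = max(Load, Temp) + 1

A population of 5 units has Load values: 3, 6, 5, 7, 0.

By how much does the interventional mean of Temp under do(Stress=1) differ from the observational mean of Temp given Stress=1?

Under do(Stress=1), Stress's equation is replaced by Stress=1 for every unit. Per-unit Temp: 5, 14, 11, 17, -4. Mean = 8.6.
E[Temp|Stress=1] averages over only the 4 units with Stress=1 (Load = 3, 6, 5, 7): Temp = 5, 14, 11, 17, mean 11.75.
Difference = 8.6 − 11.75 = -3.15.

-3.15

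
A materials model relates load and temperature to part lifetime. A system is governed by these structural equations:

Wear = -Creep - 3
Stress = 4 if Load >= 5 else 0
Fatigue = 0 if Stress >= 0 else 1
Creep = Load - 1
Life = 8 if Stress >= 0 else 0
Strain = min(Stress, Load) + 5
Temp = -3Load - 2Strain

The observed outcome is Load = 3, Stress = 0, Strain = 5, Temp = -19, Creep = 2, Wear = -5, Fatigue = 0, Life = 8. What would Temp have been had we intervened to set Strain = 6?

-21

The intervention breaks the incoming arrows to Strain: Strain = min(Stress, Load) + 5 no longer applies, and Strain = 6.
Temp = -3Load - 2Strain  [with Load=3, Strain=6]  = -21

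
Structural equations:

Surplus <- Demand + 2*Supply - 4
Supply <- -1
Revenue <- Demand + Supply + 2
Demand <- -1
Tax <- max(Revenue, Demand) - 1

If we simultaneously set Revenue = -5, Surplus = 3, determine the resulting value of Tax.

The joint intervention fixes Revenue = -5, Surplus = 3, removing each variable's own equation.
Tax = max(Revenue, Demand) - 1  [with Revenue=-5, Demand=-1]  = -2

-2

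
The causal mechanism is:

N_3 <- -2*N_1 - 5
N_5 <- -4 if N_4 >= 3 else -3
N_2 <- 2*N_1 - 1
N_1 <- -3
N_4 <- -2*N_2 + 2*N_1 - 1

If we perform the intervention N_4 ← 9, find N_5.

Intervening sets N_4 = 9 and removes its equation (N_4 <- -2*N_2 + 2*N_1 - 1).
N_5 = -4 if N_4 >= 3 else -3  [with N_4=9]  = -4

-4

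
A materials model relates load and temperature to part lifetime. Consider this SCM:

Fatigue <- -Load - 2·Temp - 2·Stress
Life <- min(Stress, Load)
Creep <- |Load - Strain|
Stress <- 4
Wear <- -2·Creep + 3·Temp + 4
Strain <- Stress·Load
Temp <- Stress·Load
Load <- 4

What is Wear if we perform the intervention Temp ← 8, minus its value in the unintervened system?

Under do(Temp=8), the mechanism Temp <- Stress·Load is discarded; Temp is fixed at 8.
Strain = Stress·Load  [with Stress=4, Load=4]  = 16
Creep = |Load - Strain|  [with Load=4, Strain=16]  = 12
Wear = -2·Creep + 3·Temp + 4  [with Creep=12, Temp=8]  = 4
Without intervention: Strain = Stress·Load  [with Stress=4, Load=4]  = 16; Temp = Stress·Load  [with Stress=4, Load=4]  = 16; Creep = |Load - Strain|  [with Load=4, Strain=16]  = 12; Wear = -2·Creep + 3·Temp + 4  [with Creep=12, Temp=16]  = 28.
Change = 4 − 28 = -24.

-24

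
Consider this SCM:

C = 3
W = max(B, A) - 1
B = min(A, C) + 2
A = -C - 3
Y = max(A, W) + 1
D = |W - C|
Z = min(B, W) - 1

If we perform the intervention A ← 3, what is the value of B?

5

The intervention breaks the incoming arrows to A: A = -C - 3 no longer applies, and A = 3.
B = min(A, C) + 2  [with A=3, C=3]  = 5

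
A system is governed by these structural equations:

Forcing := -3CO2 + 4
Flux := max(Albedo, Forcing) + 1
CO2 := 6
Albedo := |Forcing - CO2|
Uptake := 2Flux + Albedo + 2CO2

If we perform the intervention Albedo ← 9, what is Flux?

10

The intervention breaks the incoming arrows to Albedo: Albedo := |Forcing - CO2| no longer applies, and Albedo = 9.
Forcing = -3CO2 + 4  [with CO2=6]  = -14
Flux = max(Albedo, Forcing) + 1  [with Albedo=9, Forcing=-14]  = 10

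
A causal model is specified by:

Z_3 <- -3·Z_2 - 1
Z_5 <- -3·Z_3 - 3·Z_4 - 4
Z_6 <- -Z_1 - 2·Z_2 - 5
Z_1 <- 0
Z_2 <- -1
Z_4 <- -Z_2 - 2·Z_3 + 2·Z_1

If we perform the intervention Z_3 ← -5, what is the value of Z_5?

-22

do(Z_3=-5) replaces the equation Z_3 <- -3·Z_2 - 1 with the constant Z_3 = -5.
Z_4 = -Z_2 - 2·Z_3 + 2·Z_1  [with Z_2=-1, Z_3=-5, Z_1=0]  = 11
Z_5 = -3·Z_3 - 3·Z_4 - 4  [with Z_3=-5, Z_4=11]  = -22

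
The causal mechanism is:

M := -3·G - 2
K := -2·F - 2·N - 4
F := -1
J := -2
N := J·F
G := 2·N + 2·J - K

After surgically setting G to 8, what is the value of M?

-26

The intervention breaks the incoming arrows to G: G := 2·N + 2·J - K no longer applies, and G = 8.
M = -3·G - 2  [with G=8]  = -26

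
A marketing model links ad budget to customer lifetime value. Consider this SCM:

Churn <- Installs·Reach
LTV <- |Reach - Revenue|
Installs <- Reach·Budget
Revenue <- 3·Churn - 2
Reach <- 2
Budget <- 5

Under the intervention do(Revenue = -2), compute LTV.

4

The intervention breaks the incoming arrows to Revenue: Revenue <- 3·Churn - 2 no longer applies, and Revenue = -2.
LTV = |Reach - Revenue|  [with Reach=2, Revenue=-2]  = 4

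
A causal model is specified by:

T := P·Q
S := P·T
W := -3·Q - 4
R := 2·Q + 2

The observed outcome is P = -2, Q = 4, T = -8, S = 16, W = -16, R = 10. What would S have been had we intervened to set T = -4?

8

The intervention breaks the incoming arrows to T: T := P·Q no longer applies, and T = -4.
S = P·T  [with P=-2, T=-4]  = 8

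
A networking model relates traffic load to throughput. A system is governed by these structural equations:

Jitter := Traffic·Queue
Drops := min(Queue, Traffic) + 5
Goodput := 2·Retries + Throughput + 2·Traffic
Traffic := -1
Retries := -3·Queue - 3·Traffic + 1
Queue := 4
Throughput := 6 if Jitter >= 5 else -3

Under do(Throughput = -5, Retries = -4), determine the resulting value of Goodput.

Under do(Throughput = -5, Retries = -4), each intervened variable's structural equation is replaced by its fixed value.
Goodput = 2·Retries + Throughput + 2·Traffic  [with Retries=-4, Throughput=-5, Traffic=-1]  = -15

-15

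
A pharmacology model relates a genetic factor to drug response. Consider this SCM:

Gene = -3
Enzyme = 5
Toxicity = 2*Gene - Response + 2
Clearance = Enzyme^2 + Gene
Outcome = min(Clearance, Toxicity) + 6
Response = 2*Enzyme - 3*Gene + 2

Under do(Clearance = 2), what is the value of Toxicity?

The intervention breaks the incoming arrows to Clearance: Clearance = Enzyme^2 + Gene no longer applies, and Clearance = 2.
Since Toxicity is not a descendant of the intervened variable, it is unaffected.
Response = 2*Enzyme - 3*Gene + 2  [with Enzyme=5, Gene=-3]  = 21
Toxicity = 2*Gene - Response + 2  [with Gene=-3, Response=21]  = -25

-25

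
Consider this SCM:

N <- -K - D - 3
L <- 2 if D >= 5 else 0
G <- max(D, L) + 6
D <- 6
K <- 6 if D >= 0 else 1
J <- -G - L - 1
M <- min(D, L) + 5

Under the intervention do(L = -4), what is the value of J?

Under do(L=-4), the mechanism L <- 2 if D >= 5 else 0 is discarded; L is fixed at -4.
G = max(D, L) + 6  [with D=6, L=-4]  = 12
J = -G - L - 1  [with G=12, L=-4]  = -9

-9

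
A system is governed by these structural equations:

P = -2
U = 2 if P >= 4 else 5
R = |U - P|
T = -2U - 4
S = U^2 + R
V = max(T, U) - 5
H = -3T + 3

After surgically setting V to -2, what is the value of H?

45

Intervening sets V = -2 and removes its equation (V = max(T, U) - 5).
No directed path runs from V to H, so H keeps its natural value.
U = 2 if P >= 4 else 5  [with P=-2]  = 5
T = -2U - 4  [with U=5]  = -14
H = -3T + 3  [with T=-14]  = 45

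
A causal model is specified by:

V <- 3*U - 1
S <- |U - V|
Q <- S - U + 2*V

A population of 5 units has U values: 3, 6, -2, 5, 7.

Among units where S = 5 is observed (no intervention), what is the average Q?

E[Q|S=5] averages over only the 2 units with S=5 (U = 3, -2): Q = 18, -7, mean 5.5.

5.5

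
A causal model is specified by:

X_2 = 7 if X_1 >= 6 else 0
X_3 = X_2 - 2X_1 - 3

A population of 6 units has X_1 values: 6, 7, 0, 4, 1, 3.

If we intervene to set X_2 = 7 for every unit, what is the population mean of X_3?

-3

Every unit gets X_2=7 under the intervention. X_3 values become -8, -10, 4, -4, 2, -2; E[X_3|do(X_2=7)] = -3.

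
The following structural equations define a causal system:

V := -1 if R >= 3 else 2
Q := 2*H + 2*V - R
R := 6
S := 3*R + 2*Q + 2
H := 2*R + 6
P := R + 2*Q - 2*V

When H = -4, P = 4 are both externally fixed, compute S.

-12

Setting H = -4, P = 4 by intervention discards those variables' equations.
V = -1 if R >= 3 else 2  [with R=6]  = -1
Q = 2*H + 2*V - R  [with H=-4, V=-1, R=6]  = -16
S = 3*R + 2*Q + 2  [with R=6, Q=-16]  = -12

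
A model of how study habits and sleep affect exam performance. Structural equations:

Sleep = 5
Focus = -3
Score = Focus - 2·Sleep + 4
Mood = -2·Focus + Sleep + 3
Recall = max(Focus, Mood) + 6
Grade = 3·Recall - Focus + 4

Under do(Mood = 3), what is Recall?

Intervening sets Mood = 3 and removes its equation (Mood = -2·Focus + Sleep + 3).
Recall = max(Focus, Mood) + 6  [with Focus=-3, Mood=3]  = 9

9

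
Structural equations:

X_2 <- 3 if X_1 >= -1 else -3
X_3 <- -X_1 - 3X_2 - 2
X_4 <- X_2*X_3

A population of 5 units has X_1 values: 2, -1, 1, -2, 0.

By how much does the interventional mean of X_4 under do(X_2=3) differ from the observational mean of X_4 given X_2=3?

do(X_2=3) breaks X_2's dependence on X_1. With X_2=3 fixed, X_4 across the units is -39, -30, -36, -27, -33, mean -33.
E[X_4|X_2=3] averages over only the 4 units with X_2=3 (X_1 = 2, -1, 1, 0): X_4 = -39, -30, -36, -33, mean -34.5.
Difference = -33 − (-34.5) = 1.5.

1.5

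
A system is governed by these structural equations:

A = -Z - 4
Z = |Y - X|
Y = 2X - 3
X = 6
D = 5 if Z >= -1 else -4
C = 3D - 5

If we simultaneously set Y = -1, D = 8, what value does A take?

The joint intervention fixes Y = -1, D = 8, removing each variable's own equation.
Z = |Y - X|  [with Y=-1, X=6]  = 7
A = -Z - 4  [with Z=7]  = -11

-11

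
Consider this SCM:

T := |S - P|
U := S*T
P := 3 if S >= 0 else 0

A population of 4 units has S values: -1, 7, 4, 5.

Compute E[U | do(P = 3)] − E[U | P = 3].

-4.5

The intervention sets P=3 in all 4 units regardless of S. Recomputing U per unit gives -4, 28, 4, 10; average 9.5.
Observing P=3 restricts to units where P's equation naturally yields 3: S ∈ {7, 4, 5}. In that subpopulation U = 28, 4, 10, mean 14.
Difference = 9.5 − 14 = -4.5.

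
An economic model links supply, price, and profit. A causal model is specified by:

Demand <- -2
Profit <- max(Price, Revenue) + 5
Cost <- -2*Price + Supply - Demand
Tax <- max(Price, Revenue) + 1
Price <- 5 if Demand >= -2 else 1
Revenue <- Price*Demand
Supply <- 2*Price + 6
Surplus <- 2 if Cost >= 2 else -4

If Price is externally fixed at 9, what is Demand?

-2

Under do(Price=9), the mechanism Price <- 5 if Demand >= -2 else 1 is discarded; Price is fixed at 9.
Demand is not downstream of the intervention, so its value is determined by the original equations.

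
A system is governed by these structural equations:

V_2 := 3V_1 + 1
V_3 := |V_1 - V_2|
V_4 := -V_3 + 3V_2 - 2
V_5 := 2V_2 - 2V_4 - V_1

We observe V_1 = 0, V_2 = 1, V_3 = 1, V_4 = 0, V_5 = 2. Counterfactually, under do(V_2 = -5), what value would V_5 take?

34

do(V_2=-5) replaces the equation V_2 := 3V_1 + 1 with the constant V_2 = -5.
V_3 = |V_1 - V_2|  [with V_1=0, V_2=-5]  = 5
V_4 = -V_3 + 3V_2 - 2  [with V_3=5, V_2=-5]  = -22
V_5 = 2V_2 - 2V_4 - V_1  [with V_2=-5, V_4=-22, V_1=0]  = 34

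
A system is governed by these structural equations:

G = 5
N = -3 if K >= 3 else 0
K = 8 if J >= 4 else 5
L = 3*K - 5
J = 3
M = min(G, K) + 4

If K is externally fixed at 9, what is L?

22

The intervention breaks the incoming arrows to K: K = 8 if J >= 4 else 5 no longer applies, and K = 9.
L = 3*K - 5  [with K=9]  = 22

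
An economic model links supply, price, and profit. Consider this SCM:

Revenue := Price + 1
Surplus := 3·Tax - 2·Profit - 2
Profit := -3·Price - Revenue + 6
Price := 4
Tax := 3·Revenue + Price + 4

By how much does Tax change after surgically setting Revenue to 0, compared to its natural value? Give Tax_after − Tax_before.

-15

The intervention breaks the incoming arrows to Revenue: Revenue := Price + 1 no longer applies, and Revenue = 0.
Tax = 3·Revenue + Price + 4  [with Revenue=0, Price=4]  = 8
Without intervention: Revenue = Price + 1  [with Price=4]  = 5; Tax = 3·Revenue + Price + 4  [with Revenue=5, Price=4]  = 23.
Change = 8 − 23 = -15.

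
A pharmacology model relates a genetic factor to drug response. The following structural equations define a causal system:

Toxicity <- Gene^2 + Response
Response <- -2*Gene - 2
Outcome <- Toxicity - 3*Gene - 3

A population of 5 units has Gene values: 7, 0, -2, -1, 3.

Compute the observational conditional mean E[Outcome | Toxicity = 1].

-5

Observing Toxicity=1 restricts to units where Toxicity's equation naturally yields 1: Gene ∈ {-1, 3}. In that subpopulation Outcome = 1, -11, mean -5.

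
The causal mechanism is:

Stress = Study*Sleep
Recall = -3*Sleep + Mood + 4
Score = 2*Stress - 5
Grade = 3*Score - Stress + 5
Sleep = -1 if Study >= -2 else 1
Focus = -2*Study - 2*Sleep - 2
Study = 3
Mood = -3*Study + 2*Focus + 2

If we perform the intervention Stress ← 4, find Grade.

10

The intervention breaks the incoming arrows to Stress: Stress = Study*Sleep no longer applies, and Stress = 4.
Score = 2*Stress - 5  [with Stress=4]  = 3
Grade = 3*Score - Stress + 5  [with Score=3, Stress=4]  = 10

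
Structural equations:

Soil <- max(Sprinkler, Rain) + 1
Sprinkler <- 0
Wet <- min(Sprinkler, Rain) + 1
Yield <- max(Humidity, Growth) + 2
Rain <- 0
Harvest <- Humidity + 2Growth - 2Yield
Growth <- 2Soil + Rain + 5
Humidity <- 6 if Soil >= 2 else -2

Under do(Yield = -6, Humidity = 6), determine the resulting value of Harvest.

32

Under do(Yield = -6, Humidity = 6), each intervened variable's structural equation is replaced by its fixed value.
Soil = max(Sprinkler, Rain) + 1  [with Sprinkler=0, Rain=0]  = 1
Growth = 2Soil + Rain + 5  [with Soil=1, Rain=0]  = 7
Harvest = Humidity + 2Growth - 2Yield  [with Humidity=6, Growth=7, Yield=-6]  = 32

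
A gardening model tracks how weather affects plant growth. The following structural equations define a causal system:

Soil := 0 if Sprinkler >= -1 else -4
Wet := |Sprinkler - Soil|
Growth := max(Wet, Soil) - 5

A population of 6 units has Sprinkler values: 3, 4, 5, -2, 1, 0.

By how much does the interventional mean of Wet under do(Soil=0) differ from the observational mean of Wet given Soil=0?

-0.1

Every unit gets Soil=0 under the intervention. Wet values become 3, 4, 5, 2, 1, 0; E[Wet|do(Soil=0)] = 2.5.
Observing Soil=0 restricts to units where Soil's equation naturally yields 0: Sprinkler ∈ {3, 4, 5, 1, 0}. In that subpopulation Wet = 3, 4, 5, 1, 0, mean 2.6.
Difference = 2.5 − 2.6 = -0.1.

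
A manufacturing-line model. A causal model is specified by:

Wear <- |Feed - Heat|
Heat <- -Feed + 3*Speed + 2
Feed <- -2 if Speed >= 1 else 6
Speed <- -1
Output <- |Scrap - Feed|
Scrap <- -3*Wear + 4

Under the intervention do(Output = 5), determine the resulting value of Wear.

13

do(Output=5) replaces the equation Output <- |Scrap - Feed| with the constant Output = 5.
No directed path runs from Output to Wear, so Wear keeps its natural value.
Feed = -2 if Speed >= 1 else 6  [with Speed=-1]  = 6
Heat = -Feed + 3*Speed + 2  [with Feed=6, Speed=-1]  = -7
Wear = |Feed - Heat|  [with Feed=6, Heat=-7]  = 13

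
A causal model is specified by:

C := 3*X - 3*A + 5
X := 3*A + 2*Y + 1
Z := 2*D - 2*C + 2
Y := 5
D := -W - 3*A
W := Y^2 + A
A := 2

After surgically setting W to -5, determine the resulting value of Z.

Under do(W=-5), the mechanism W := Y^2 + A is discarded; W is fixed at -5.
X = 3*A + 2*Y + 1  [with A=2, Y=5]  = 17
C = 3*X - 3*A + 5  [with X=17, A=2]  = 50
D = -W - 3*A  [with W=-5, A=2]  = -1
Z = 2*D - 2*C + 2  [with D=-1, C=50]  = -100

-100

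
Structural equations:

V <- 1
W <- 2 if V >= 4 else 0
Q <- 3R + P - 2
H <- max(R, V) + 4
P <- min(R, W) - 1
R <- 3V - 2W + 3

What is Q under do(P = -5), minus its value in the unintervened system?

-4

Under do(P=-5), the mechanism P <- min(R, W) - 1 is discarded; P is fixed at -5.
W = 2 if V >= 4 else 0  [with V=1]  = 0
R = 3V - 2W + 3  [with V=1, W=0]  = 6
Q = 3R + P - 2  [with R=6, P=-5]  = 11
Without intervention: W = 2 if V >= 4 else 0  [with V=1]  = 0; R = 3V - 2W + 3  [with V=1, W=0]  = 6; P = min(R, W) - 1  [with R=6, W=0]  = -1; Q = 3R + P - 2  [with R=6, P=-1]  = 15.
Change = 11 − 15 = -4.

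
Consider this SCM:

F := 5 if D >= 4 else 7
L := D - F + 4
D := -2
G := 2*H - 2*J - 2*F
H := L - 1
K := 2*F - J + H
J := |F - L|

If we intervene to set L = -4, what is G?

-46

The intervention breaks the incoming arrows to L: L := D - F + 4 no longer applies, and L = -4.
F = 5 if D >= 4 else 7  [with D=-2]  = 7
J = |F - L|  [with F=7, L=-4]  = 11
H = L - 1  [with L=-4]  = -5
G = 2*H - 2*J - 2*F  [with H=-5, J=11, F=7]  = -46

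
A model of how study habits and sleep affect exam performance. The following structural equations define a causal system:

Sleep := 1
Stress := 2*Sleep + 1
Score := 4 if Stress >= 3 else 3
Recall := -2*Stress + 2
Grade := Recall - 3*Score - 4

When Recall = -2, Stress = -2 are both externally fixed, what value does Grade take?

The joint intervention fixes Recall = -2, Stress = -2, removing each variable's own equation.
Score = 4 if Stress >= 3 else 3  [with Stress=-2]  = 3
Grade = Recall - 3*Score - 4  [with Recall=-2, Score=3]  = -15

-15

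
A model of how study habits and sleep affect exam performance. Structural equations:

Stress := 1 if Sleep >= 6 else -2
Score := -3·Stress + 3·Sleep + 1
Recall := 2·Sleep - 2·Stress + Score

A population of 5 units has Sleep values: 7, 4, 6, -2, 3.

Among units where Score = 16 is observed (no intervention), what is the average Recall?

E[Recall|Score=16] averages over only the 2 units with Score=16 (Sleep = 6, 3): Recall = 26, 26, mean 26.

26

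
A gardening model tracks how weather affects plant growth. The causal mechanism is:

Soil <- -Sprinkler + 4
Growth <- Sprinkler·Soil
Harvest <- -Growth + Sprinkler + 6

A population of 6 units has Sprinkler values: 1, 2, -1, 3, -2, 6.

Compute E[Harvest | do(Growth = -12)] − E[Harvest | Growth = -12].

do(Growth=-12) breaks Growth's dependence on Sprinkler. With Growth=-12 fixed, Harvest across the units is 19, 20, 17, 21, 16, 24, mean 19.5.
E[Harvest|Growth=-12] averages over only the 2 units with Growth=-12 (Sprinkler = -2, 6): Harvest = 16, 24, mean 20.
Difference = 19.5 − 20 = -0.5.

-0.5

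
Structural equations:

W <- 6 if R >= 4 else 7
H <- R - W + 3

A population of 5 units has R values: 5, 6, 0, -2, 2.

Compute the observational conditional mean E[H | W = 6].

2.5

Conditioning on W=6 selects the 2 unit(s) with R ∈ {5, 6}. Their H values: 2, 3. Mean = 2.5.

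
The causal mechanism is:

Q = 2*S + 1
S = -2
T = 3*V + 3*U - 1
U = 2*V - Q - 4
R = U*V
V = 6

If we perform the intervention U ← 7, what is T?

Under do(U=7), the mechanism U = 2*V - Q - 4 is discarded; U is fixed at 7.
T = 3*V + 3*U - 1  [with V=6, U=7]  = 38

38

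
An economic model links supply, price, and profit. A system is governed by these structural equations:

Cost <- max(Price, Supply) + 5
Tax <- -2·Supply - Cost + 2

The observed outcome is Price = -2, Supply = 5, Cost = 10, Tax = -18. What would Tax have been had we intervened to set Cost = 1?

The intervention breaks the incoming arrows to Cost: Cost <- max(Price, Supply) + 5 no longer applies, and Cost = 1.
Tax = -2·Supply - Cost + 2  [with Supply=5, Cost=1]  = -9

-9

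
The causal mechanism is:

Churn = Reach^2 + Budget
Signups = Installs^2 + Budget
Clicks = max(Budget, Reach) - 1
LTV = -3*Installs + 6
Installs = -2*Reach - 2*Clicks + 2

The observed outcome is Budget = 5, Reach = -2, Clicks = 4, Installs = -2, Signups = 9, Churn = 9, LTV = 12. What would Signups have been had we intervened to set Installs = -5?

30

Intervening sets Installs = -5 and removes its equation (Installs = -2*Reach - 2*Clicks + 2).
Signups = Installs^2 + Budget  [with Installs=-5, Budget=5]  = 30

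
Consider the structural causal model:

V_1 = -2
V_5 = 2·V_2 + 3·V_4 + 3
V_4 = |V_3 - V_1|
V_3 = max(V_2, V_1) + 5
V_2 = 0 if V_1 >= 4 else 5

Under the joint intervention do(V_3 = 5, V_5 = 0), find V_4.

The joint intervention fixes V_3 = 5, V_5 = 0, removing each variable's own equation.
V_4 = |V_3 - V_1|  [with V_3=5, V_1=-2]  = 7

7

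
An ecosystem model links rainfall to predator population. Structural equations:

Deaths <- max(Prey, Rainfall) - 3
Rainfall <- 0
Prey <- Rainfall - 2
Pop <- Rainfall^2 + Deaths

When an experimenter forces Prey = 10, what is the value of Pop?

Under do(Prey=10), the mechanism Prey <- Rainfall - 2 is discarded; Prey is fixed at 10.
Deaths = max(Prey, Rainfall) - 3  [with Prey=10, Rainfall=0]  = 7
Pop = Rainfall^2 + Deaths  [with Rainfall=0, Deaths=7]  = 7

7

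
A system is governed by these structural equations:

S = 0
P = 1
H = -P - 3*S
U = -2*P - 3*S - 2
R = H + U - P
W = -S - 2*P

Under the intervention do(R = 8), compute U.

The intervention breaks the incoming arrows to R: R = H + U - P no longer applies, and R = 8.
Since U is not a descendant of the intervened variable, it is unaffected.
U = -2*P - 3*S - 2  [with P=1, S=0]  = -4

-4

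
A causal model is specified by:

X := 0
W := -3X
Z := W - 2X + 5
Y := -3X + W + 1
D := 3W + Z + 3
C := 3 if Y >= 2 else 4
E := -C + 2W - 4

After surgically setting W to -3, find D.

-4

do(W=-3) replaces the equation W := -3X with the constant W = -3.
Z = W - 2X + 5  [with W=-3, X=0]  = 2
D = 3W + Z + 3  [with W=-3, Z=2]  = -4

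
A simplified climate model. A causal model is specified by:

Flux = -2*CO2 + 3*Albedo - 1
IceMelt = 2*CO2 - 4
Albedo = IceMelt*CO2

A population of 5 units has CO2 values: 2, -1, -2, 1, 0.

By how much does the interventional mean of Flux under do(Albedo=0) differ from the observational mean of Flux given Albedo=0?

The intervention sets Albedo=0 in all 5 units regardless of CO2. Recomputing Flux per unit gives -5, 1, 3, -3, -1; average -1.
Conditioning on Albedo=0 selects the 2 unit(s) with CO2 ∈ {2, 0}. Their Flux values: -5, -1. Mean = -3.
Difference = -1 − (-3) = 2.

2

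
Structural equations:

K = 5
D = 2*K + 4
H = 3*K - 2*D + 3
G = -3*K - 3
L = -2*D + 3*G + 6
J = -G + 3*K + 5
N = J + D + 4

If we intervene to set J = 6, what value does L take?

-76

do(J=6) replaces the equation J = -G + 3*K + 5 with the constant J = 6.
Since L is not a descendant of the intervened variable, it is unaffected.
D = 2*K + 4  [with K=5]  = 14
G = -3*K - 3  [with K=5]  = -18
L = -2*D + 3*G + 6  [with D=14, G=-18]  = -76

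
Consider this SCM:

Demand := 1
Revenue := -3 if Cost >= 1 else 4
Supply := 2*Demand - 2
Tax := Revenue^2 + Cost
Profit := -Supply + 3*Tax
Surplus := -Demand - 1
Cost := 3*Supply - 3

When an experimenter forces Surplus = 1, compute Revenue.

4

Under do(Surplus=1), the mechanism Surplus := -Demand - 1 is discarded; Surplus is fixed at 1.
Since Revenue is not a descendant of the intervened variable, it is unaffected.
Supply = 2*Demand - 2  [with Demand=1]  = 0
Cost = 3*Supply - 3  [with Supply=0]  = -3
Revenue = -3 if Cost >= 1 else 4  [with Cost=-3]  = 4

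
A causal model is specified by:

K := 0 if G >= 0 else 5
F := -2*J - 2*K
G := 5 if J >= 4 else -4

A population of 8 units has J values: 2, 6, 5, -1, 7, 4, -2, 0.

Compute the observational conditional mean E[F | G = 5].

-11

Observing G=5 restricts to units where G's equation naturally yields 5: J ∈ {6, 5, 7, 4}. In that subpopulation F = -12, -10, -14, -8, mean -11.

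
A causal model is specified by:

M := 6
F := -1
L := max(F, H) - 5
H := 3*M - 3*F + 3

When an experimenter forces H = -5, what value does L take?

-6

The intervention breaks the incoming arrows to H: H := 3*M - 3*F + 3 no longer applies, and H = -5.
L = max(F, H) - 5  [with F=-1, H=-5]  = -6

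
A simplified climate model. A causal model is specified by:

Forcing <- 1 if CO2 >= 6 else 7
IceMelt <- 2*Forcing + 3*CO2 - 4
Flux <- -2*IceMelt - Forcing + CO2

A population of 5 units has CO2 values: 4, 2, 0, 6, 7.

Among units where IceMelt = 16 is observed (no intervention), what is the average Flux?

E[Flux|IceMelt=16] averages over only the 2 units with IceMelt=16 (CO2 = 2, 6): Flux = -37, -27, mean -32.

-32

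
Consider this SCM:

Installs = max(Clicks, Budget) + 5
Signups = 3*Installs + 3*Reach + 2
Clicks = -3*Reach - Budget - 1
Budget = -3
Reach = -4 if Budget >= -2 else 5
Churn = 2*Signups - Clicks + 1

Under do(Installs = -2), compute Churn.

36

Under do(Installs=-2), the mechanism Installs = max(Clicks, Budget) + 5 is discarded; Installs is fixed at -2.
Reach = -4 if Budget >= -2 else 5  [with Budget=-3]  = 5
Clicks = -3*Reach - Budget - 1  [with Reach=5, Budget=-3]  = -13
Signups = 3*Installs + 3*Reach + 2  [with Installs=-2, Reach=5]  = 11
Churn = 2*Signups - Clicks + 1  [with Signups=11, Clicks=-13]  = 36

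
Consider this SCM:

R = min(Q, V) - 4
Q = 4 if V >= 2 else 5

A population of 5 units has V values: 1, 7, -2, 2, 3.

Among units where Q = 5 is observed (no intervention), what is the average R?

Observing Q=5 restricts to units where Q's equation naturally yields 5: V ∈ {1, -2}. In that subpopulation R = -3, -6, mean -4.5.

-4.5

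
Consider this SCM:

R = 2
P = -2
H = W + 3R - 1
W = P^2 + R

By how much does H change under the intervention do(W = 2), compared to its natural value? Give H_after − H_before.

The intervention breaks the incoming arrows to W: W = P^2 + R no longer applies, and W = 2.
H = W + 3R - 1  [with W=2, R=2]  = 7
Without intervention: W = P^2 + R  [with P=-2, R=2]  = 6; H = W + 3R - 1  [with W=6, R=2]  = 11.
Change = 7 − 11 = -4.

-4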